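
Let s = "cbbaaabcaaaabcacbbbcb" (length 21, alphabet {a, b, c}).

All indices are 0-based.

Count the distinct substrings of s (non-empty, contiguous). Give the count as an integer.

rank→(start, suffix):
  0 → (8, 'aaaabcacbbbcb')
  1 → (3, 'aaabcaaaabcacbbbcb')
  2 → (9, 'aaabcacbbbcb')
  3 → (4, 'aabcaaaabcacbbbcb')
  4 → (10, 'aabcacbbbcb')
  5 → (5, 'abcaaaabcacbbbcb')
  6 → (11, 'abcacbbbcb')
  7 → (14, 'acbbbcb')
  8 → (20, 'b')
  9 → (2, 'baaabcaaaabcacbbbcb')
  10 → (1, 'bbaaabcaaaabcacbbbcb')
  11 → (16, 'bbbcb')
  12 → (17, 'bbcb')
  13 → (6, 'bcaaaabcacbbbcb')
  14 → (12, 'bcacbbbcb')
  15 → (18, 'bcb')
  16 → (7, 'caaaabcacbbbcb')
  17 → (13, 'cacbbbcb')
  18 → (19, 'cb')
  19 → (0, 'cbbaaabcaaaabcacbbbcb')
  20 → (15, 'cbbbcb')

SA = [8, 3, 9, 4, 10, 5, 11, 14, 20, 2, 1, 16, 17, 6, 12, 18, 7, 13, 19, 0, 15]
i: (SA[i-1],SA[i]) lcp shared
  1: (8,3) 3 'aaa'
  2: (3,9) 6 'aaabca'
  3: (9,4) 2 'aa'
  4: (4,10) 5 'aabca'
  5: (10,5) 1 'a'
  6: (5,11) 4 'abca'
  7: (11,14) 1 'a'
  8: (14,20) 0 ''
  9: (20,2) 1 'b'
  10: (2,1) 1 'b'
  11: (1,16) 2 'bb'
  12: (16,17) 2 'bb'
  13: (17,6) 1 'b'
  14: (6,12) 3 'bca'
  15: (12,18) 2 'bc'
  16: (18,7) 0 ''
  17: (7,13) 2 'ca'
  18: (13,19) 1 'c'
  19: (19,0) 2 'cb'
  20: (0,15) 3 'cbb'

n(n+1)/2 = 21·22/2 = 231
Σ LCP = 0 + 3 + 6 + 2 + 5 + 1 + 4 + 1 + 0 + 1 + 1 + 2 + 2 + 1 + 3 + 2 + 0 + 2 + 1 + 2 + 3 = 42
distinct = 231 − 42 = 189

189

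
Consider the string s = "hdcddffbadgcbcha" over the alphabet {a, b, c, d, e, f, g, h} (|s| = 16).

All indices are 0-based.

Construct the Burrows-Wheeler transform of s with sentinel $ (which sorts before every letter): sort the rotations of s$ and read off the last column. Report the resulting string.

ahbfcgdbhcdafddc$

rank  rotation           last
    0  $hdcddffbadgcbcha  a
    1  a$hdcddffbadgcbch  h
    2  adgcbcha$hdcddffb  b
    3  badgcbcha$hdcddff  f
    4  bcha$hdcddffbadgc  c
    5  cbcha$hdcddffbadg  g
    6  cddffbadgcbcha$hd  d
    7  cha$hdcddffbadgcb  b
    8  dcddffbadgcbcha$h  h
    9  ddffbadgcbcha$hdc  c
   10  dffbadgcbcha$hdcd  d
   11  dgcbcha$hdcddffba  a
   12  fbadgcbcha$hdcddf  f
   13  ffbadgcbcha$hdcdd  d
   14  gcbcha$hdcddffbad  d
   15  ha$hdcddffbadgcbc  c
   16  hdcddffbadgcbcha$  $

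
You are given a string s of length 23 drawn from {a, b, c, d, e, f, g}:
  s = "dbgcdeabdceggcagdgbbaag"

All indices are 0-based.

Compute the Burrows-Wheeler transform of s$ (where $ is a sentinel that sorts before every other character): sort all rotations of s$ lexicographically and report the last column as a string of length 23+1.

gbeacbgadggd$bcgdcadgbae

rank  rotation                  last
    0  $dbgcdeabdceggcagdgbbaag  g
    1  aag$dbgcdeabdceggcagdgbb  b
    2  abdceggcagdgbbaag$dbgcde  e
    3  ag$dbgcdeabdceggcagdgbba  a
    4  agdgbbaag$dbgcdeabdceggc  c
    5  baag$dbgcdeabdceggcagdgb  b
    6  bbaag$dbgcdeabdceggcagdg  g
    7  bdceggcagdgbbaag$dbgcdea  a
    8  bgcdeabdceggcagdgbbaag$d  d
    9  cagdgbbaag$dbgcdeabdcegg  g
   10  cdeabdceggcagdgbbaag$dbg  g
   11  ceggcagdgbbaag$dbgcdeabd  d
   12  dbgcdeabdceggcagdgbbaag$  $
   13  dceggcagdgbbaag$dbgcdeab  b
   14  deabdceggcagdgbbaag$dbgc  c
   15  dgbbaag$dbgcdeabdceggcag  g
   16  eabdceggcagdgbbaag$dbgcd  d
   17  eggcagdgbbaag$dbgcdeabdc  c
   18  g$dbgcdeabdceggcagdgbbaa  a
   19  gbbaag$dbgcdeabdceggcagd  d
   20  gcagdgbbaag$dbgcdeabdceg  g
   21  gcdeabdceggcagdgbbaag$db  b
   22  gdgbbaag$dbgcdeabdceggca  a
   23  ggcagdgbbaag$dbgcdeabdce  e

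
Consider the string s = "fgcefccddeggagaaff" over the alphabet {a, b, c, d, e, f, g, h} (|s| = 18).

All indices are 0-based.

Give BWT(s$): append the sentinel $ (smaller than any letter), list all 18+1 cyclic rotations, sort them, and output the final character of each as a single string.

rank  rotation             last
    0  $fgcefccddeggagaaff  f
    1  aaff$fgcefccddeggag  g
    2  aff$fgcefccddeggaga  a
    3  agaaff$fgcefccddegg  g
    4  ccddeggagaaff$fgcef  f
    5  cddeggagaaff$fgcefc  c
    6  cefccddeggagaaff$fg  g
    7  ddeggagaaff$fgcefcc  c
    8  deggagaaff$fgcefccd  d
    9  efccddeggagaaff$fgc  c
   10  eggagaaff$fgcefccdd  d
   11  f$fgcefccddeggagaaf  f
   12  fccddeggagaaff$fgce  e
   13  ff$fgcefccddeggagaa  a
   14  fgcefccddeggagaaff$  $
   15  gaaff$fgcefccddegga  a
   16  gagaaff$fgcefccddeg  g
   17  gcefccddeggagaaff$f  f
   18  ggagaaff$fgcefccdde  e

fgagfcgcdcdfea$agfe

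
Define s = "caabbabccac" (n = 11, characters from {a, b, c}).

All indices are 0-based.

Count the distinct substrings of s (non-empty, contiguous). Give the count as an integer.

56

rank | idx | suffix
   0 |   1 | aabbabccac
   1 |   2 | abbabccac
   2 |   5 | abccac
   3 |   9 | ac
   4 |   4 | babccac
   5 |   3 | bbabccac
   6 |   6 | bccac
   7 |  10 | c
   8 |   0 | caabbabccac
   9 |   8 | cac
  10 |   7 | ccac

SA = [1, 2, 5, 9, 4, 3, 6, 10, 0, 8, 7]
rank  pair      lcp
   1  s[1:],s[2:]  1  'a'
   2  s[2:],s[5:]  2  'ab'
   3  s[5:],s[9:]  1  'a'
   4  s[9:],s[4:]  0  ''
   5  s[4:],s[3:]  1  'b'
   6  s[3:],s[6:]  1  'b'
   7  s[6:],s[10:]  0  ''
   8  s[10:],s[0:]  1  'c'
   9  s[0:],s[8:]  2  'ca'
  10  s[8:],s[7:]  1  'c'

n(n+1)/2 = 11·12/2 = 66
Σ LCP = 0 + 1 + 2 + 1 + 0 + 1 + 1 + 0 + 1 + 2 + 1 = 10
distinct = 66 − 10 = 56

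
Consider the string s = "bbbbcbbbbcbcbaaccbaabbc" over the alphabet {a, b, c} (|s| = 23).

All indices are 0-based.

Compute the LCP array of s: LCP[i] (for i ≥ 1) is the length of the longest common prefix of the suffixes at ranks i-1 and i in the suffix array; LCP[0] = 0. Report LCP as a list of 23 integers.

[0, 2, 1, 1, 0, 3, 1, 6, 3, 5, 2, 3, 4, 1, 2, 3, 3, 0, 1, 4, 2, 2, 1]

rank | idx | suffix
   0 |  18 | aabbc
   1 |  13 | aaccbaabbc
   2 |  19 | abbc
   3 |  14 | accbaabbc
   4 |  17 | baabbc
   5 |  12 | baaccbaabbc
   6 |   0 | bbbbcbbbbcbcbaaccbaabbc
   7 |   5 | bbbbcbcbaaccbaabbc
   8 |   1 | bbbcbbbbcbcbaaccbaabbc
   9 |   6 | bbbcbcbaaccbaabbc
  10 |  20 | bbc
  11 |   2 | bbcbbbbcbcbaaccbaabbc
  12 |   7 | bbcbcbaaccbaabbc
  13 |  21 | bc
  14 |  10 | bcbaaccbaabbc
  15 |   3 | bcbbbbcbcbaaccbaabbc
  16 |   8 | bcbcbaaccbaabbc
  17 |  22 | c
  18 |  16 | cbaabbc
  19 |  11 | cbaaccbaabbc
  20 |   4 | cbbbbcbcbaaccbaabbc
  21 |   9 | cbcbaaccbaabbc
  22 |  15 | ccbaabbc

SA = [18, 13, 19, 14, 17, 12, 0, 5, 1, 6, 20, 2, 7, 21, 10, 3, 8, 22, 16, 11, 4, 9, 15]
[i] adj suffixes → lcp
  [1] 18/13 → 2 ('aa')
  [2] 13/19 → 1 ('a')
  [3] 19/14 → 1 ('a')
  [4] 14/17 → 0 ('')
  [5] 17/12 → 3 ('baa')
  [6] 12/0 → 1 ('b')
  [7] 0/5 → 6 ('bbbbcb')
  [8] 5/1 → 3 ('bbb')
  [9] 1/6 → 5 ('bbbcb')
  [10] 6/20 → 2 ('bb')
  [11] 20/2 → 3 ('bbc')
  [12] 2/7 → 4 ('bbcb')
  [13] 7/21 → 1 ('b')
  [14] 21/10 → 2 ('bc')
  [15] 10/3 → 3 ('bcb')
  [16] 3/8 → 3 ('bcb')
  [17] 8/22 → 0 ('')
  [18] 22/16 → 1 ('c')
  [19] 16/11 → 4 ('cbaa')
  [20] 11/4 → 2 ('cb')
  [21] 4/9 → 2 ('cb')
  [22] 9/15 → 1 ('c')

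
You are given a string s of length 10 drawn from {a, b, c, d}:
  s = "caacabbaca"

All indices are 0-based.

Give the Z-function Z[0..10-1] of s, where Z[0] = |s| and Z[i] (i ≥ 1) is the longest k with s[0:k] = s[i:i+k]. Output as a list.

[10, 0, 0, 2, 0, 0, 0, 0, 2, 0]

Z[0]=10
i=1: fresh scan; Z[1]=0
i=2: fresh scan; Z[2]=0
i=3: fresh scan; Z[3]=2 extend→box=[3,5)
i=4: min(r-i=1, Z[1]=0)=0; Z[4]=0
i=5: fresh scan; Z[5]=0
i=6: fresh scan; Z[6]=0
i=7: fresh scan; Z[7]=0
i=8: fresh scan; Z[8]=2 extend→box=[8,10)
i=9: min(r-i=1, Z[1]=0)=0; Z[9]=0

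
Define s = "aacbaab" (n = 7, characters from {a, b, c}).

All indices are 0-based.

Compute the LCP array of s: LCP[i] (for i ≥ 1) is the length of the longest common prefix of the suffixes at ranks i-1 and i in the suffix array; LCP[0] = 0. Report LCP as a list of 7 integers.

[0, 2, 1, 1, 0, 1, 0]

rank | idx | suffix
   0 |   4 | aab
   1 |   0 | aacbaab
   2 |   5 | ab
   3 |   1 | acbaab
   4 |   6 | b
   5 |   3 | baab
   6 |   2 | cbaab

SA = [4, 0, 5, 1, 6, 3, 2]
[i] adj suffixes → lcp
  [1] 4/0 → 2 ('aa')
  [2] 0/5 → 1 ('a')
  [3] 5/1 → 1 ('a')
  [4] 1/6 → 0 ('')
  [5] 6/3 → 1 ('b')
  [6] 3/2 → 0 ('')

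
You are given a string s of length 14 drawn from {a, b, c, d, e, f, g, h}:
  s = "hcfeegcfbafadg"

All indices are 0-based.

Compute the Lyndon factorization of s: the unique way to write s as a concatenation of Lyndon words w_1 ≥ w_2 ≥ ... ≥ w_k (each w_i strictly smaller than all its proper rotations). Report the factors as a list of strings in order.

emit factor 1: 'h' (i=0, period=1)
emit factor 2: 'cfeeg' (i=1, period=5)
emit factor 3: 'cf' (i=6, period=2)
emit factor 4: 'b' (i=8, period=1)
emit factor 5: 'af' (i=9, period=2)
emit factor 6: 'adg' (i=11, period=3)

["h", "cfeeg", "cf", "b", "af", "adg"]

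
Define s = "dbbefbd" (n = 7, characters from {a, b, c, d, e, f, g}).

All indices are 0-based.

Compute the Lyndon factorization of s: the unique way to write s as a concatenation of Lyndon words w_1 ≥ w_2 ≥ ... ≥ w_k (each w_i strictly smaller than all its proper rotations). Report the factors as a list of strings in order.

["d", "bbefbd"]

emit factor 1: 'd' (i=0, period=1)
emit factor 2: 'bbefbd' (i=1, period=6)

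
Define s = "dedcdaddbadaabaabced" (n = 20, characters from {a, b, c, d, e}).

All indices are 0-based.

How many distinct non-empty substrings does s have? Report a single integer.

sorted suffixes:
  #0 SA[0]=11  'aabaabced'
  #1 SA[1]=14  'aabced'
  #2 SA[2]=12  'abaabced'
  #3 SA[3]=15  'abced'
  #4 SA[4]=9  'adaabaabced'
  #5 SA[5]=5  'addbadaabaabced'
  #6 SA[6]=13  'baabced'
  #7 SA[7]=8  'badaabaabced'
  #8 SA[8]=16  'bced'
  #9 SA[9]=3  'cdaddbadaabaabced'
  #10 SA[10]=17  'ced'
  #11 SA[11]=19  'd'
  #12 SA[12]=10  'daabaabced'
  #13 SA[13]=4  'daddbadaabaabced'
  #14 SA[14]=7  'dbadaabaabced'
  #15 SA[15]=2  'dcdaddbadaabaabced'
  #16 SA[16]=6  'ddbadaabaabced'
  #17 SA[17]=0  'dedcdaddbadaabaabced'
  #18 SA[18]=18  'ed'
  #19 SA[19]=1  'edcdaddbadaabaabced'

SA = [11, 14, 12, 15, 9, 5, 13, 8, 16, 3, 17, 19, 10, 4, 7, 2, 6, 0, 18, 1]
[i] adj suffixes → lcp
  [1] 11/14 → 3 ('aab')
  [2] 14/12 → 1 ('a')
  [3] 12/15 → 2 ('ab')
  [4] 15/9 → 1 ('a')
  [5] 9/5 → 2 ('ad')
  [6] 5/13 → 0 ('')
  [7] 13/8 → 2 ('ba')
  [8] 8/16 → 1 ('b')
  [9] 16/3 → 0 ('')
  [10] 3/17 → 1 ('c')
  [11] 17/19 → 0 ('')
  [12] 19/10 → 1 ('d')
  [13] 10/4 → 2 ('da')
  [14] 4/7 → 1 ('d')
  [15] 7/2 → 1 ('d')
  [16] 2/6 → 1 ('d')
  [17] 6/0 → 1 ('d')
  [18] 0/18 → 0 ('')
  [19] 18/1 → 2 ('ed')

n(n+1)/2 = 20·21/2 = 210
Σ LCP = 0 + 3 + 1 + 2 + 1 + 2 + 0 + 2 + 1 + 0 + 1 + 0 + 1 + 2 + 1 + 1 + 1 + 1 + 0 + 2 = 22
distinct = 210 − 22 = 188

188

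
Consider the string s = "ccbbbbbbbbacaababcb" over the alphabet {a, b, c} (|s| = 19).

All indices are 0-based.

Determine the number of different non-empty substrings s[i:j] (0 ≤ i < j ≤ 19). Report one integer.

rank→(start, suffix):
  0 → (12, 'aababcb')
  1 → (13, 'ababcb')
  2 → (15, 'abcb')
  3 → (10, 'acaababcb')
  4 → (18, 'b')
  5 → (14, 'babcb')
  6 → (9, 'bacaababcb')
  7 → (8, 'bbacaababcb')
  8 → (7, 'bbbacaababcb')
  9 → (6, 'bbbbacaababcb')
  10 → (5, 'bbbbbacaababcb')
  11 → (4, 'bbbbbbacaababcb')
  12 → (3, 'bbbbbbbacaababcb')
  13 → (2, 'bbbbbbbbacaababcb')
  14 → (16, 'bcb')
  15 → (11, 'caababcb')
  16 → (17, 'cb')
  17 → (1, 'cbbbbbbbbacaababcb')
  18 → (0, 'ccbbbbbbbbacaababcb')

SA = [12, 13, 15, 10, 18, 14, 9, 8, 7, 6, 5, 4, 3, 2, 16, 11, 17, 1, 0]
[i] adj suffixes → lcp
  [1] 12/13 → 1 ('a')
  [2] 13/15 → 2 ('ab')
  [3] 15/10 → 1 ('a')
  [4] 10/18 → 0 ('')
  [5] 18/14 → 1 ('b')
  [6] 14/9 → 2 ('ba')
  [7] 9/8 → 1 ('b')
  [8] 8/7 → 2 ('bb')
  [9] 7/6 → 3 ('bbb')
  [10] 6/5 → 4 ('bbbb')
  [11] 5/4 → 5 ('bbbbb')
  [12] 4/3 → 6 ('bbbbbb')
  [13] 3/2 → 7 ('bbbbbbb')
  [14] 2/16 → 1 ('b')
  [15] 16/11 → 0 ('')
  [16] 11/17 → 1 ('c')
  [17] 17/1 → 2 ('cb')
  [18] 1/0 → 1 ('c')

n(n+1)/2 = 19·20/2 = 190
Σ LCP = 0 + 1 + 2 + 1 + 0 + 1 + 2 + 1 + 2 + 3 + 4 + 5 + 6 + 7 + 1 + 0 + 1 + 2 + 1 = 40
distinct = 190 − 40 = 150

150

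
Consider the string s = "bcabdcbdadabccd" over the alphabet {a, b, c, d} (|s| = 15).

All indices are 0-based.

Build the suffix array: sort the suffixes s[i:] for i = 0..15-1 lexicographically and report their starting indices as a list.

[10, 2, 8, 0, 11, 6, 3, 1, 5, 12, 13, 14, 9, 7, 4]

sorted suffixes:
  #0 SA[0]=10  'abccd'
  #1 SA[1]=2  'abdcbdadabccd'
  #2 SA[2]=8  'adabccd'
  #3 SA[3]=0  'bcabdcbdadabccd'
  #4 SA[4]=11  'bccd'
  #5 SA[5]=6  'bdadabccd'
  #6 SA[6]=3  'bdcbdadabccd'
  #7 SA[7]=1  'cabdcbdadabccd'
  #8 SA[8]=5  'cbdadabccd'
  #9 SA[9]=12  'ccd'
  #10 SA[10]=13  'cd'
  #11 SA[11]=14  'd'
  #12 SA[12]=9  'dabccd'
  #13 SA[13]=7  'dadabccd'
  #14 SA[14]=4  'dcbdadabccd'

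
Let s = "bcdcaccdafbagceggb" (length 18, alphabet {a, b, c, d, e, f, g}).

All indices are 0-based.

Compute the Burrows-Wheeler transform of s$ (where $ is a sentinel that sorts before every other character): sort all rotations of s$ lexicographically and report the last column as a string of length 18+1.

rank  rotation             last
    0  $bcdcaccdafbagceggb  b
    1  accdafbagceggb$bcdc  c
    2  afbagceggb$bcdcaccd  d
    3  agceggb$bcdcaccdafb  b
    4  b$bcdcaccdafbagcegg  g
    5  bagceggb$bcdcaccdaf  f
    6  bcdcaccdafbagceggb$  $
    7  caccdafbagceggb$bcd  d
    8  ccdafbagceggb$bcdca  a
    9  cdafbagceggb$bcdcac  c
   10  cdcaccdafbagceggb$b  b
   11  ceggb$bcdcaccdafbag  g
   12  dafbagceggb$bcdcacc  c
   13  dcaccdafbagceggb$bc  c
   14  eggb$bcdcaccdafbagc  c
   15  fbagceggb$bcdcaccda  a
   16  gb$bcdcaccdafbagceg  g
   17  gceggb$bcdcaccdafba  a
   18  ggb$bcdcaccdafbagce  e

bcdbgf$dacbgcccagae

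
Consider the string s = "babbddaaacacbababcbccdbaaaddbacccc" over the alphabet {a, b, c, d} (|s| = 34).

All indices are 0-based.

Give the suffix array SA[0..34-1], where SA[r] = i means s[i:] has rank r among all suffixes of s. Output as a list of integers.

rank | idx | suffix
   0 |   6 | aaacacbababcbccdbaaaddbacccc
   1 |  23 | aaaddbacccc
   2 |   7 | aacacbababcbccdbaaaddbacccc
   3 |  24 | aaddbacccc
   4 |  13 | ababcbccdbaaaddbacccc
   5 |   1 | abbddaaacacbababcbccdbaaaddbacccc
   6 |  15 | abcbccdbaaaddbacccc
   7 |   8 | acacbababcbccdbaaaddbacccc
   8 |  10 | acbababcbccdbaaaddbacccc
   9 |  29 | acccc
  10 |  25 | addbacccc
  11 |  22 | baaaddbacccc
  12 |  12 | bababcbccdbaaaddbacccc
  13 |   0 | babbddaaacacbababcbccdbaaaddbacccc
  14 |  14 | babcbccdbaaaddbacccc
  15 |  28 | bacccc
  16 |   2 | bbddaaacacbababcbccdbaaaddbacccc
  17 |  16 | bcbccdbaaaddbacccc
  18 |  18 | bccdbaaaddbacccc
  19 |   3 | bddaaacacbababcbccdbaaaddbacccc
  20 |  33 | c
  21 |   9 | cacbababcbccdbaaaddbacccc
  22 |  11 | cbababcbccdbaaaddbacccc
  23 |  17 | cbccdbaaaddbacccc
  24 |  32 | cc
  25 |  31 | ccc
  26 |  30 | cccc
  27 |  19 | ccdbaaaddbacccc
  28 |  20 | cdbaaaddbacccc
  29 |   5 | daaacacbababcbccdbaaaddbacccc
  30 |  21 | dbaaaddbacccc
  31 |  27 | dbacccc
  32 |   4 | ddaaacacbababcbccdbaaaddbacccc
  33 |  26 | ddbacccc

[6, 23, 7, 24, 13, 1, 15, 8, 10, 29, 25, 22, 12, 0, 14, 28, 2, 16, 18, 3, 33, 9, 11, 17, 32, 31, 30, 19, 20, 5, 21, 27, 4, 26]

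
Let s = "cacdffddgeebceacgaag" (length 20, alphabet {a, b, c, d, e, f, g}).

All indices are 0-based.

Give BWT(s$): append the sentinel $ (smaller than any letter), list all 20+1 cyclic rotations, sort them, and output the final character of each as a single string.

ggceae$abafcdcegfdacd

rank  rotation               last
    0  $cacdffddgeebceacgaag  g
    1  aag$cacdffddgeebceacg  g
    2  acdffddgeebceacgaag$c  c
    3  acgaag$cacdffddgeebce  e
    4  ag$cacdffddgeebceacga  a
    5  bceacgaag$cacdffddgee  e
    6  cacdffddgeebceacgaag$  $
    7  cdffddgeebceacgaag$ca  a
    8  ceacgaag$cacdffddgeeb  b
    9  cgaag$cacdffddgeebcea  a
   10  ddgeebceacgaag$cacdff  f
   11  dffddgeebceacgaag$cac  c
   12  dgeebceacgaag$cacdffd  d
   13  eacgaag$cacdffddgeebc  c
   14  ebceacgaag$cacdffddge  e
   15  eebceacgaag$cacdffddg  g
   16  fddgeebceacgaag$cacdf  f
   17  ffddgeebceacgaag$cacd  d
   18  g$cacdffddgeebceacgaa  a
   19  gaag$cacdffddgeebceac  c
   20  geebceacgaag$cacdffdd  d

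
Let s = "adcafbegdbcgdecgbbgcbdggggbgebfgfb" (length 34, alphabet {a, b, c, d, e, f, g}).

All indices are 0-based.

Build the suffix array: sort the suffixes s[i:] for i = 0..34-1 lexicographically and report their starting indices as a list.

rank→(start, suffix):
  0 → (0, 'adcafbegdbcgdecgbbgcbdggggbgebfgfb')
  1 → (3, 'afbegdbcgdecgbbgcbdggggbgebfgfb')
  2 → (33, 'b')
  3 → (16, 'bbgcbdggggbgebfgfb')
  4 → (9, 'bcgdecgbbgcbdggggbgebfgfb')
  5 → (20, 'bdggggbgebfgfb')
  6 → (5, 'begdbcgdecgbbgcbdggggbgebfgfb')
  7 → (29, 'bfgfb')
  8 → (17, 'bgcbdggggbgebfgfb')
  9 → (26, 'bgebfgfb')
  10 → (2, 'cafbegdbcgdecgbbgcbdggggbgebfgfb')
  11 → (19, 'cbdggggbgebfgfb')
  12 → (14, 'cgbbgcbdggggbgebfgfb')
  13 → (10, 'cgdecgbbgcbdggggbgebfgfb')
  14 → (8, 'dbcgdecgbbgcbdggggbgebfgfb')
  15 → (1, 'dcafbegdbcgdecgbbgcbdggggbgebfgfb')
  16 → (12, 'decgbbgcbdggggbgebfgfb')
  17 → (21, 'dggggbgebfgfb')
  18 → (28, 'ebfgfb')
  19 → (13, 'ecgbbgcbdggggbgebfgfb')
  20 → (6, 'egdbcgdecgbbgcbdggggbgebfgfb')
  21 → (32, 'fb')
  22 → (4, 'fbegdbcgdecgbbgcbdggggbgebfgfb')
  23 → (30, 'fgfb')
  24 → (15, 'gbbgcbdggggbgebfgfb')
  25 → (25, 'gbgebfgfb')
  26 → (18, 'gcbdggggbgebfgfb')
  27 → (7, 'gdbcgdecgbbgcbdggggbgebfgfb')
  28 → (11, 'gdecgbbgcbdggggbgebfgfb')
  29 → (27, 'gebfgfb')
  30 → (31, 'gfb')
  31 → (24, 'ggbgebfgfb')
  32 → (23, 'gggbgebfgfb')
  33 → (22, 'ggggbgebfgfb')

[0, 3, 33, 16, 9, 20, 5, 29, 17, 26, 2, 19, 14, 10, 8, 1, 12, 21, 28, 13, 6, 32, 4, 30, 15, 25, 18, 7, 11, 27, 31, 24, 23, 22]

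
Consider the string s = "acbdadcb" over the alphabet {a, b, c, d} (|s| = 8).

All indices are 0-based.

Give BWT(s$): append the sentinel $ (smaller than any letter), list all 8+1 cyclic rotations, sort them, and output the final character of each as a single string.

b$dccdaba

rank  rotation   last
    0  $acbdadcb  b
    1  acbdadcb$  $
    2  adcb$acbd  d
    3  b$acbdadc  c
    4  bdadcb$ac  c
    5  cb$acbdad  d
    6  cbdadcb$a  a
    7  dadcb$acb  b
    8  dcb$acbda  a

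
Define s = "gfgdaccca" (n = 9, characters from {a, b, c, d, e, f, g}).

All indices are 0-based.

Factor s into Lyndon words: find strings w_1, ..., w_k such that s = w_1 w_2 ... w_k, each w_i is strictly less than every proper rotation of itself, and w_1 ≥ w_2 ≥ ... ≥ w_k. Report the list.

["g", "fg", "d", "accc", "a"]

emit factor 1: 'g' (i=0, period=1)
emit factor 2: 'fg' (i=1, period=2)
emit factor 3: 'd' (i=3, period=1)
emit factor 4: 'accc' (i=4, period=4)
emit factor 5: 'a' (i=8, period=1)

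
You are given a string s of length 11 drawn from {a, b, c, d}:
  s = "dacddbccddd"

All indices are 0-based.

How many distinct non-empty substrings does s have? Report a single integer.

rank | idx | suffix
   0 |   1 | acddbccddd
   1 |   5 | bccddd
   2 |   6 | ccddd
   3 |   2 | cddbccddd
   4 |   7 | cddd
   5 |  10 | d
   6 |   0 | dacddbccddd
   7 |   4 | dbccddd
   8 |   9 | dd
   9 |   3 | ddbccddd
  10 |   8 | ddd

SA = [1, 5, 6, 2, 7, 10, 0, 4, 9, 3, 8]
i: (SA[i-1],SA[i]) lcp shared
  1: (1,5) 0 ''
  2: (5,6) 0 ''
  3: (6,2) 1 'c'
  4: (2,7) 3 'cdd'
  5: (7,10) 0 ''
  6: (10,0) 1 'd'
  7: (0,4) 1 'd'
  8: (4,9) 1 'd'
  9: (9,3) 2 'dd'
  10: (3,8) 2 'dd'

n(n+1)/2 = 11·12/2 = 66
Σ LCP = 0 + 0 + 0 + 1 + 3 + 0 + 1 + 1 + 1 + 2 + 2 = 11
distinct = 66 − 11 = 55

55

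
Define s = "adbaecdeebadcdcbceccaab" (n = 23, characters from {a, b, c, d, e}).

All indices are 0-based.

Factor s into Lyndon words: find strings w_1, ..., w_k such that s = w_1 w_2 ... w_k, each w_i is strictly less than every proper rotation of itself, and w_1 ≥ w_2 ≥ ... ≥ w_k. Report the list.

["adbaecdeebadcdcbcecc", "aab"]

emit factor 1: 'adbaecdeebadcdcbcecc' (i=0, period=20)
emit factor 2: 'aab' (i=20, period=3)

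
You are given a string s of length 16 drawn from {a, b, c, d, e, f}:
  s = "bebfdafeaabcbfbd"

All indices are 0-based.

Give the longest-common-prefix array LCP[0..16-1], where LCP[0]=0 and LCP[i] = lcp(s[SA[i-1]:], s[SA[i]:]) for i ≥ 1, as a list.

[0, 1, 1, 0, 1, 1, 1, 2, 0, 0, 1, 0, 1, 0, 1, 1]

rank→(start, suffix):
  0 → (8, 'aabcbfbd')
  1 → (9, 'abcbfbd')
  2 → (5, 'afeaabcbfbd')
  3 → (10, 'bcbfbd')
  4 → (14, 'bd')
  5 → (0, 'bebfdafeaabcbfbd')
  6 → (12, 'bfbd')
  7 → (2, 'bfdafeaabcbfbd')
  8 → (11, 'cbfbd')
  9 → (15, 'd')
  10 → (4, 'dafeaabcbfbd')
  11 → (7, 'eaabcbfbd')
  12 → (1, 'ebfdafeaabcbfbd')
  13 → (13, 'fbd')
  14 → (3, 'fdafeaabcbfbd')
  15 → (6, 'feaabcbfbd')

SA = [8, 9, 5, 10, 14, 0, 12, 2, 11, 15, 4, 7, 1, 13, 3, 6]
[i] adj suffixes → lcp
  [1] 8/9 → 1 ('a')
  [2] 9/5 → 1 ('a')
  [3] 5/10 → 0 ('')
  [4] 10/14 → 1 ('b')
  [5] 14/0 → 1 ('b')
  [6] 0/12 → 1 ('b')
  [7] 12/2 → 2 ('bf')
  [8] 2/11 → 0 ('')
  [9] 11/15 → 0 ('')
  [10] 15/4 → 1 ('d')
  [11] 4/7 → 0 ('')
  [12] 7/1 → 1 ('e')
  [13] 1/13 → 0 ('')
  [14] 13/3 → 1 ('f')
  [15] 3/6 → 1 ('f')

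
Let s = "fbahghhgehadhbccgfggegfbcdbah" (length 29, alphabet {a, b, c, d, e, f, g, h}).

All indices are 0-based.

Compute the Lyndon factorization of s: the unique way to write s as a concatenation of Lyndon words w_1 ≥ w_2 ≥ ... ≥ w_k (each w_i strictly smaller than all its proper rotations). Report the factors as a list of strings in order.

["f", "b", "ahghhgeh", "adhbccgfggegfbcdbah"]

emit factor 1: 'f' (i=0, period=1)
emit factor 2: 'b' (i=1, period=1)
emit factor 3: 'ahghhgeh' (i=2, period=8)
emit factor 4: 'adhbccgfggegfbcdbah' (i=10, period=19)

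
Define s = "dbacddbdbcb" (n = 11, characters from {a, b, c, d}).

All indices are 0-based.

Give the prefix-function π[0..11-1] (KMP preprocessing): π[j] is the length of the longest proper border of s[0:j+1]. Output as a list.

π[0] = 0
j=1 s[j]='b': π[1]=0 (border '')
j=2 s[j]='a': π[2]=0 (border '')
j=3 s[j]='c': π[3]=0 (border '')
j=4 s[j]='d': π[4]=1 (border 'd')
j=5 s[j]='d': k: 1→0; π[5]=1 (border 'd')
j=6 s[j]='b': π[6]=2 (border 'db')
j=7 s[j]='d': k: 2→0; π[7]=1 (border 'd')
j=8 s[j]='b': π[8]=2 (border 'db')
j=9 s[j]='c': k: 2→0; π[9]=0 (border '')
j=10 s[j]='b': π[10]=0 (border '')

[0, 0, 0, 0, 1, 1, 2, 1, 2, 0, 0]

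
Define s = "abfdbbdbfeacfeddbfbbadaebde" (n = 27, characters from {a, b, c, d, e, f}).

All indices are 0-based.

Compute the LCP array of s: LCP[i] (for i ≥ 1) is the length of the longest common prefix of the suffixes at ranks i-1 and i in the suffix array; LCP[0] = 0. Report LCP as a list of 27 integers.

rank | idx | suffix
   0 |   0 | abfdbbdbfeacfeddbfbbadaebde
   1 |  10 | acfeddbfbbadaebde
   2 |  20 | adaebde
   3 |  22 | aebde
   4 |  19 | badaebde
   5 |  18 | bbadaebde
   6 |   4 | bbdbfeacfeddbfbbadaebde
   7 |   5 | bdbfeacfeddbfbbadaebde
   8 |  24 | bde
   9 |  16 | bfbbadaebde
  10 |   1 | bfdbbdbfeacfeddbfbbadaebde
  11 |   7 | bfeacfeddbfbbadaebde
  12 |  11 | cfeddbfbbadaebde
  13 |  21 | daebde
  14 |   3 | dbbdbfeacfeddbfbbadaebde
  15 |  15 | dbfbbadaebde
  16 |   6 | dbfeacfeddbfbbadaebde
  17 |  14 | ddbfbbadaebde
  18 |  25 | de
  19 |  26 | e
  20 |   9 | eacfeddbfbbadaebde
  21 |  23 | ebde
  22 |  13 | eddbfbbadaebde
  23 |  17 | fbbadaebde
  24 |   2 | fdbbdbfeacfeddbfbbadaebde
  25 |   8 | feacfeddbfbbadaebde
  26 |  12 | feddbfbbadaebde

SA = [0, 10, 20, 22, 19, 18, 4, 5, 24, 16, 1, 7, 11, 21, 3, 15, 6, 14, 25, 26, 9, 23, 13, 17, 2, 8, 12]
[i] adj suffixes → lcp
  [1] 0/10 → 1 ('a')
  [2] 10/20 → 1 ('a')
  [3] 20/22 → 1 ('a')
  [4] 22/19 → 0 ('')
  [5] 19/18 → 1 ('b')
  [6] 18/4 → 2 ('bb')
  [7] 4/5 → 1 ('b')
  [8] 5/24 → 2 ('bd')
  [9] 24/16 → 1 ('b')
  [10] 16/1 → 2 ('bf')
  [11] 1/7 → 2 ('bf')
  [12] 7/11 → 0 ('')
  [13] 11/21 → 0 ('')
  [14] 21/3 → 1 ('d')
  [15] 3/15 → 2 ('db')
  [16] 15/6 → 3 ('dbf')
  [17] 6/14 → 1 ('d')
  [18] 14/25 → 1 ('d')
  [19] 25/26 → 0 ('')
  [20] 26/9 → 1 ('e')
  [21] 9/23 → 1 ('e')
  [22] 23/13 → 1 ('e')
  [23] 13/17 → 0 ('')
  [24] 17/2 → 1 ('f')
  [25] 2/8 → 1 ('f')
  [26] 8/12 → 2 ('fe')

[0, 1, 1, 1, 0, 1, 2, 1, 2, 1, 2, 2, 0, 0, 1, 2, 3, 1, 1, 0, 1, 1, 1, 0, 1, 1, 2]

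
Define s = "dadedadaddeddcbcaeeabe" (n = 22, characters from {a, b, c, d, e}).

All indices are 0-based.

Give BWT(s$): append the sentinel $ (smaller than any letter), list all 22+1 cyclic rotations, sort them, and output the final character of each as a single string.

rank  rotation                 last
    0  $dadedadaddeddcbcaeeabe  e
    1  abe$dadedadaddeddcbcaee  e
    2  adaddeddcbcaeeabe$daded  d
    3  addeddcbcaeeabe$dadedad  d
    4  adedadaddeddcbcaeeabe$d  d
    5  aeeabe$dadedadaddeddcbc  c
    6  bcaeeabe$dadedadaddeddc  c
    7  be$dadedadaddeddcbcaeea  a
    8  caeeabe$dadedadaddeddcb  b
    9  cbcaeeabe$dadedadaddedd  d
   10  dadaddeddcbcaeeabe$dade  e
   11  daddeddcbcaeeabe$dadeda  a
   12  dadedadaddeddcbcaeeabe$  $
   13  dcbcaeeabe$dadedadadded  d
   14  ddcbcaeeabe$dadedadadde  e
   15  ddeddcbcaeeabe$dadedada  a
   16  dedadaddeddcbcaeeabe$da  a
   17  deddcbcaeeabe$dadedadad  d
   18  e$dadedadaddeddcbcaeeab  b
   19  eabe$dadedadaddeddcbcae  e
   20  edadaddeddcbcaeeabe$dad  d
   21  eddcbcaeeabe$dadedadadd  d
   22  eeabe$dadedadaddeddcbca  a

eedddccabdea$deaadbedda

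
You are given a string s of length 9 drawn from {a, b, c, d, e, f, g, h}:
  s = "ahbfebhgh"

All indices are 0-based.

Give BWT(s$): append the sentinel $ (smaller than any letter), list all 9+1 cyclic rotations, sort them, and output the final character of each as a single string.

rank  rotation    last
    0  $ahbfebhgh  h
    1  ahbfebhgh$  $
    2  bfebhgh$ah  h
    3  bhgh$ahbfe  e
    4  ebhgh$ahbf  f
    5  febhgh$ahb  b
    6  gh$ahbfebh  h
    7  h$ahbfebhg  g
    8  hbfebhgh$a  a
    9  hgh$ahbfeb  b

h$hefbhgab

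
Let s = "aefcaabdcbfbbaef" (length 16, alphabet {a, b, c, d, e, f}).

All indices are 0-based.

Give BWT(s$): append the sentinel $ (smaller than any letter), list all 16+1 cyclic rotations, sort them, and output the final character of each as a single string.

rank  rotation           last
    0  $aefcaabdcbfbbaef  f
    1  aabdcbfbbaef$aefc  c
    2  abdcbfbbaef$aefca  a
    3  aef$aefcaabdcbfbb  b
    4  aefcaabdcbfbbaef$  $
    5  baef$aefcaabdcbfb  b
    6  bbaef$aefcaabdcbf  f
    7  bdcbfbbaef$aefcaa  a
    8  bfbbaef$aefcaabdc  c
    9  caabdcbfbbaef$aef  f
   10  cbfbbaef$aefcaabd  d
   11  dcbfbbaef$aefcaab  b
   12  ef$aefcaabdcbfbba  a
   13  efcaabdcbfbbaef$a  a
   14  f$aefcaabdcbfbbae  e
   15  fbbaef$aefcaabdcb  b
   16  fcaabdcbfbbaef$ae  e

fcab$bfacfdbaaebe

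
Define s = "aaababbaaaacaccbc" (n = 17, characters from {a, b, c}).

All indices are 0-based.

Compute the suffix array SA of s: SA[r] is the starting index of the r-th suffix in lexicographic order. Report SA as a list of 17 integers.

sorted suffixes:
  #0 SA[0]=7  'aaaacaccbc'
  #1 SA[1]=0  'aaababbaaaacaccbc'
  #2 SA[2]=8  'aaacaccbc'
  #3 SA[3]=1  'aababbaaaacaccbc'
  #4 SA[4]=9  'aacaccbc'
  #5 SA[5]=2  'ababbaaaacaccbc'
  #6 SA[6]=4  'abbaaaacaccbc'
  #7 SA[7]=10  'acaccbc'
  #8 SA[8]=12  'accbc'
  #9 SA[9]=6  'baaaacaccbc'
  #10 SA[10]=3  'babbaaaacaccbc'
  #11 SA[11]=5  'bbaaaacaccbc'
  #12 SA[12]=15  'bc'
  #13 SA[13]=16  'c'
  #14 SA[14]=11  'caccbc'
  #15 SA[15]=14  'cbc'
  #16 SA[16]=13  'ccbc'

[7, 0, 8, 1, 9, 2, 4, 10, 12, 6, 3, 5, 15, 16, 11, 14, 13]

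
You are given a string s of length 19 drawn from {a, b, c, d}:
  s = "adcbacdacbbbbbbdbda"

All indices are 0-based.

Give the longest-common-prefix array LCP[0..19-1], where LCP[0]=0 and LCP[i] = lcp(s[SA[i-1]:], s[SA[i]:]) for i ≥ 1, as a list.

[0, 1, 2, 1, 0, 1, 5, 4, 3, 2, 1, 2, 0, 2, 1, 0, 2, 1, 1]

rank | idx | suffix
   0 |  18 | a
   1 |   7 | acbbbbbbdbda
   2 |   4 | acdacbbbbbbdbda
   3 |   0 | adcbacdacbbbbbbdbda
   4 |   3 | bacdacbbbbbbdbda
   5 |   9 | bbbbbbdbda
   6 |  10 | bbbbbdbda
   7 |  11 | bbbbdbda
   8 |  12 | bbbdbda
   9 |  13 | bbdbda
  10 |  16 | bda
  11 |  14 | bdbda
  12 |   2 | cbacdacbbbbbbdbda
  13 |   8 | cbbbbbbdbda
  14 |   5 | cdacbbbbbbdbda
  15 |  17 | da
  16 |   6 | dacbbbbbbdbda
  17 |  15 | dbda
  18 |   1 | dcbacdacbbbbbbdbda

SA = [18, 7, 4, 0, 3, 9, 10, 11, 12, 13, 16, 14, 2, 8, 5, 17, 6, 15, 1]
rank  pair      lcp
   1  s[18:],s[7:]  1  'a'
   2  s[7:],s[4:]  2  'ac'
   3  s[4:],s[0:]  1  'a'
   4  s[0:],s[3:]  0  ''
   5  s[3:],s[9:]  1  'b'
   6  s[9:],s[10:]  5  'bbbbb'
   7  s[10:],s[11:]  4  'bbbb'
   8  s[11:],s[12:]  3  'bbb'
   9  s[12:],s[13:]  2  'bb'
  10  s[13:],s[16:]  1  'b'
  11  s[16:],s[14:]  2  'bd'
  12  s[14:],s[2:]  0  ''
  13  s[2:],s[8:]  2  'cb'
  14  s[8:],s[5:]  1  'c'
  15  s[5:],s[17:]  0  ''
  16  s[17:],s[6:]  2  'da'
  17  s[6:],s[15:]  1  'd'
  18  s[15:],s[1:]  1  'd'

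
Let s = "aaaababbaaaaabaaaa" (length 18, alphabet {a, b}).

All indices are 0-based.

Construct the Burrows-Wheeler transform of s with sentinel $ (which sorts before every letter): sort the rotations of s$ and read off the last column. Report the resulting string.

rank  rotation             last
    0  $aaaababbaaaaabaaaa  a
    1  a$aaaababbaaaaabaaa  a
    2  aa$aaaababbaaaaabaa  a
    3  aaa$aaaababbaaaaaba  a
    4  aaaa$aaaababbaaaaab  b
    5  aaaaabaaaa$aaaababb  b
    6  aaaabaaaa$aaaababba  a
    7  aaaababbaaaaabaaaa$  $
    8  aaabaaaa$aaaababbaa  a
    9  aaababbaaaaabaaaa$a  a
   10  aabaaaa$aaaababbaaa  a
   11  aababbaaaaabaaaa$aa  a
   12  abaaaa$aaaababbaaaa  a
   13  ababbaaaaabaaaa$aaa  a
   14  abbaaaaabaaaa$aaaab  b
   15  baaaa$aaaababbaaaaa  a
   16  baaaaabaaaa$aaaabab  b
   17  babbaaaaabaaaa$aaaa  a
   18  bbaaaaabaaaa$aaaaba  a

aaaabba$aaaaaababaa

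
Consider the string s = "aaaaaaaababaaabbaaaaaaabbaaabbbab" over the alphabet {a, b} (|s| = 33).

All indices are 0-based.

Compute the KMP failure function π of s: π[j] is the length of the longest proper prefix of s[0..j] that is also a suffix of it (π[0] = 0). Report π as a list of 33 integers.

[0, 1, 2, 3, 4, 5, 6, 7, 0, 1, 0, 1, 2, 3, 0, 0, 1, 2, 3, 4, 5, 6, 7, 0, 0, 1, 2, 3, 0, 0, 0, 1, 0]

π[0] = 0
j=1 s[j]='a': π[1]=1 (border 'a')
j=2 s[j]='a': π[2]=2 (border 'aa')
j=3 s[j]='a': π[3]=3 (border 'aaa')
j=4 s[j]='a': π[4]=4 (border 'aaaa')
j=5 s[j]='a': π[5]=5 (border 'aaaaa')
j=6 s[j]='a': π[6]=6 (border 'aaaaaa')
j=7 s[j]='a': π[7]=7 (border 'aaaaaaa')
j=8 s[j]='b': k: 7→6→5→4→3→2→1→0; π[8]=0 (border '')
j=9 s[j]='a': π[9]=1 (border 'a')
j=10 s[j]='b': k: 1→0; π[10]=0 (border '')
j=11 s[j]='a': π[11]=1 (border 'a')
j=12 s[j]='a': π[12]=2 (border 'aa')
j=13 s[j]='a': π[13]=3 (border 'aaa')
j=14 s[j]='b': k: 3→2→1→0; π[14]=0 (border '')
j=15 s[j]='b': π[15]=0 (border '')
j=16 s[j]='a': π[16]=1 (border 'a')
j=17 s[j]='a': π[17]=2 (border 'aa')
j=18 s[j]='a': π[18]=3 (border 'aaa')
j=19 s[j]='a': π[19]=4 (border 'aaaa')
j=20 s[j]='a': π[20]=5 (border 'aaaaa')
j=21 s[j]='a': π[21]=6 (border 'aaaaaa')
j=22 s[j]='a': π[22]=7 (border 'aaaaaaa')
j=23 s[j]='b': k: 7→6→5→4→3→2→1→0; π[23]=0 (border '')
j=24 s[j]='b': π[24]=0 (border '')
j=25 s[j]='a': π[25]=1 (border 'a')
j=26 s[j]='a': π[26]=2 (border 'aa')
j=27 s[j]='a': π[27]=3 (border 'aaa')
j=28 s[j]='b': k: 3→2→1→0; π[28]=0 (border '')
j=29 s[j]='b': π[29]=0 (border '')
j=30 s[j]='b': π[30]=0 (border '')
j=31 s[j]='a': π[31]=1 (border 'a')
j=32 s[j]='b': k: 1→0; π[32]=0 (border '')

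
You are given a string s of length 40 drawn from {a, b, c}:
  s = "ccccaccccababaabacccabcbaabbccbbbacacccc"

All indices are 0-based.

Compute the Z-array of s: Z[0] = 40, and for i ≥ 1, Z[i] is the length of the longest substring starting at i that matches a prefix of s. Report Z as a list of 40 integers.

Z[0]=40
i=1: fresh scan; Z[1]=3 grow→box=[1,4)
i=2: min(r-i=2, Z[1]=3)=2; Z[2]=2
i=3: min(r-i=1, Z[2]=2)=1; Z[3]=1
i=4: fresh scan; Z[4]=0
i=5: fresh scan; Z[5]=5 grow→box=[5,10)
i=6: min(r-i=4, Z[1]=3)=3; Z[6]=3
i=7: min(r-i=3, Z[2]=2)=2; Z[7]=2
i=8: min(r-i=2, Z[3]=1)=1; Z[8]=1
i=9: min(r-i=1, Z[4]=0)=0; Z[9]=0
i=10: fresh scan; Z[10]=0
i=11: fresh scan; Z[11]=0
i=12: fresh scan; Z[12]=0
i=13: fresh scan; Z[13]=0
i=14: fresh scan; Z[14]=0
i=15: fresh scan; Z[15]=0
i=16: fresh scan; Z[16]=0
i=17: fresh scan; Z[17]=3 grow→box=[17,20)
i=18: min(r-i=2, Z[1]=3)=2; Z[18]=2
i=19: min(r-i=1, Z[2]=2)=1; Z[19]=1
i=20: fresh scan; Z[20]=0
i=21: fresh scan; Z[21]=0
i=22: fresh scan; Z[22]=1 grow→box=[22,23)
i=23: fresh scan; Z[23]=0
i=24: fresh scan; Z[24]=0
i=25: fresh scan; Z[25]=0
i=26: fresh scan; Z[26]=0
i=27: fresh scan; Z[27]=0
i=28: fresh scan; Z[28]=2 grow→box=[28,30)
i=29: min(r-i=1, Z[1]=3)=1; Z[29]=1
i=30: fresh scan; Z[30]=0
i=31: fresh scan; Z[31]=0
i=32: fresh scan; Z[32]=0
i=33: fresh scan; Z[33]=0
i=34: fresh scan; Z[34]=1 grow→box=[34,35)
i=35: fresh scan; Z[35]=0
i=36: fresh scan; Z[36]=4 grow→box=[36,40)
i=37: min(r-i=3, Z[1]=3)=3; Z[37]=3
i=38: min(r-i=2, Z[2]=2)=2; Z[38]=2
i=39: min(r-i=1, Z[3]=1)=1; Z[39]=1

[40, 3, 2, 1, 0, 5, 3, 2, 1, 0, 0, 0, 0, 0, 0, 0, 0, 3, 2, 1, 0, 0, 1, 0, 0, 0, 0, 0, 2, 1, 0, 0, 0, 0, 1, 0, 4, 3, 2, 1]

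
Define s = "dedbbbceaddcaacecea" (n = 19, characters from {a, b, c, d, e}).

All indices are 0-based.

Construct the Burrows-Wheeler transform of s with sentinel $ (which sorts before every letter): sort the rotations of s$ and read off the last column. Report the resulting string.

rank  rotation              last
    0  $dedbbbceaddcaacecea  a
    1  a$dedbbbceaddcaacece  e
    2  aacecea$dedbbbceaddc  c
    3  acecea$dedbbbceaddca  a
    4  addcaacecea$dedbbbce  e
    5  bbbceaddcaacecea$ded  d
    6  bbceaddcaacecea$dedb  b
    7  bceaddcaacecea$dedbb  b
    8  caacecea$dedbbbceadd  d
    9  cea$dedbbbceaddcaace  e
   10  ceaddcaacecea$dedbbb  b
   11  cecea$dedbbbceaddcaa  a
   12  dbbbceaddcaacecea$de  e
   13  dcaacecea$dedbbbcead  d
   14  ddcaacecea$dedbbbcea  a
   15  dedbbbceaddcaacecea$  $
   16  ea$dedbbbceaddcaacec  c
   17  eaddcaacecea$dedbbbc  c
   18  ecea$dedbbbceaddcaac  c
   19  edbbbceaddcaacecea$d  d

aecaedbbdebaeda$cccd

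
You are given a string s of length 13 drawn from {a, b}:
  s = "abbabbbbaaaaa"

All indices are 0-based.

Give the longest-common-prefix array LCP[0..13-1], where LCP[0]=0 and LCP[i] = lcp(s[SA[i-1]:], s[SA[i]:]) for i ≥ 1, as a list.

[0, 1, 2, 3, 4, 1, 3, 0, 2, 1, 3, 2, 3]

rank→(start, suffix):
  0 → (12, 'a')
  1 → (11, 'aa')
  2 → (10, 'aaa')
  3 → (9, 'aaaa')
  4 → (8, 'aaaaa')
  5 → (0, 'abbabbbbaaaaa')
  6 → (3, 'abbbbaaaaa')
  7 → (7, 'baaaaa')
  8 → (2, 'babbbbaaaaa')
  9 → (6, 'bbaaaaa')
  10 → (1, 'bbabbbbaaaaa')
  11 → (5, 'bbbaaaaa')
  12 → (4, 'bbbbaaaaa')

SA = [12, 11, 10, 9, 8, 0, 3, 7, 2, 6, 1, 5, 4]
i: (SA[i-1],SA[i]) lcp shared
  1: (12,11) 1 'a'
  2: (11,10) 2 'aa'
  3: (10,9) 3 'aaa'
  4: (9,8) 4 'aaaa'
  5: (8,0) 1 'a'
  6: (0,3) 3 'abb'
  7: (3,7) 0 ''
  8: (7,2) 2 'ba'
  9: (2,6) 1 'b'
  10: (6,1) 3 'bba'
  11: (1,5) 2 'bb'
  12: (5,4) 3 'bbb'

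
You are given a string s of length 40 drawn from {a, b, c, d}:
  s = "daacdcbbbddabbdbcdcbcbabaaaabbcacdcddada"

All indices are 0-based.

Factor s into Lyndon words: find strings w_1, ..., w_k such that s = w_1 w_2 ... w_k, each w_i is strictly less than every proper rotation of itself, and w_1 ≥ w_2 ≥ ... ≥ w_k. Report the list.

["d", "aacdcbbbddabbdbcdcbcbab", "aaaabbcacdcddad", "a"]

emit factor 1: 'd' (i=0, period=1)
emit factor 2: 'aacdcbbbddabbdbcdcbcbab' (i=1, period=23)
emit factor 3: 'aaaabbcacdcddad' (i=24, period=15)
emit factor 4: 'a' (i=39, period=1)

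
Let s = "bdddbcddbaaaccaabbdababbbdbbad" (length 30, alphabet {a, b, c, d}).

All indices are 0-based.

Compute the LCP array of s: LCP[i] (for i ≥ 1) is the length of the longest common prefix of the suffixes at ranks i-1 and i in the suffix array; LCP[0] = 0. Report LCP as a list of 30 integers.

sorted suffixes:
  #0 SA[0]=9  'aaaccaabbdababbbdbbad'
  #1 SA[1]=14  'aabbdababbbdbbad'
  #2 SA[2]=10  'aaccaabbdababbbdbbad'
  #3 SA[3]=19  'ababbbdbbad'
  #4 SA[4]=21  'abbbdbbad'
  #5 SA[5]=15  'abbdababbbdbbad'
  #6 SA[6]=11  'accaabbdababbbdbbad'
  #7 SA[7]=28  'ad'
  #8 SA[8]=8  'baaaccaabbdababbbdbbad'
  #9 SA[9]=20  'babbbdbbad'
  #10 SA[10]=27  'bad'
  #11 SA[11]=26  'bbad'
  #12 SA[12]=22  'bbbdbbad'
  #13 SA[13]=16  'bbdababbbdbbad'
  #14 SA[14]=23  'bbdbbad'
  #15 SA[15]=4  'bcddbaaaccaabbdababbbdbbad'
  #16 SA[16]=17  'bdababbbdbbad'
  #17 SA[17]=24  'bdbbad'
  #18 SA[18]=0  'bdddbcddbaaaccaabbdababbbdbbad'
  #19 SA[19]=13  'caabbdababbbdbbad'
  #20 SA[20]=12  'ccaabbdababbbdbbad'
  #21 SA[21]=5  'cddbaaaccaabbdababbbdbbad'
  #22 SA[22]=29  'd'
  #23 SA[23]=18  'dababbbdbbad'
  #24 SA[24]=7  'dbaaaccaabbdababbbdbbad'
  #25 SA[25]=25  'dbbad'
  #26 SA[26]=3  'dbcddbaaaccaabbdababbbdbbad'
  #27 SA[27]=6  'ddbaaaccaabbdababbbdbbad'
  #28 SA[28]=2  'ddbcddbaaaccaabbdababbbdbbad'
  #29 SA[29]=1  'dddbcddbaaaccaabbdababbbdbbad'

SA = [9, 14, 10, 19, 21, 15, 11, 28, 8, 20, 27, 26, 22, 16, 23, 4, 17, 24, 0, 13, 12, 5, 29, 18, 7, 25, 3, 6, 2, 1]
[i] adj suffixes → lcp
  [1] 9/14 → 2 ('aa')
  [2] 14/10 → 2 ('aa')
  [3] 10/19 → 1 ('a')
  [4] 19/21 → 2 ('ab')
  [5] 21/15 → 3 ('abb')
  [6] 15/11 → 1 ('a')
  [7] 11/28 → 1 ('a')
  [8] 28/8 → 0 ('')
  [9] 8/20 → 2 ('ba')
  [10] 20/27 → 2 ('ba')
  [11] 27/26 → 1 ('b')
  [12] 26/22 → 2 ('bb')
  [13] 22/16 → 2 ('bb')
  [14] 16/23 → 3 ('bbd')
  [15] 23/4 → 1 ('b')
  [16] 4/17 → 1 ('b')
  [17] 17/24 → 2 ('bd')
  [18] 24/0 → 2 ('bd')
  [19] 0/13 → 0 ('')
  [20] 13/12 → 1 ('c')
  [21] 12/5 → 1 ('c')
  [22] 5/29 → 0 ('')
  [23] 29/18 → 1 ('d')
  [24] 18/7 → 1 ('d')
  [25] 7/25 → 2 ('db')
  [26] 25/3 → 2 ('db')
  [27] 3/6 → 1 ('d')
  [28] 6/2 → 3 ('ddb')
  [29] 2/1 → 2 ('dd')

[0, 2, 2, 1, 2, 3, 1, 1, 0, 2, 2, 1, 2, 2, 3, 1, 1, 2, 2, 0, 1, 1, 0, 1, 1, 2, 2, 1, 3, 2]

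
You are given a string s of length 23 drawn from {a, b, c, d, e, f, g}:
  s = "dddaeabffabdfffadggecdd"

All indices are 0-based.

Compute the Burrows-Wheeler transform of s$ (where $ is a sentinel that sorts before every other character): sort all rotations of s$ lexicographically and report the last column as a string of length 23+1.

dfefdaaeddcd$baagffbfdgd

rank  rotation                  last
    0  $dddaeabffabdfffadggecdd  d
    1  abdfffadggecdd$dddaeabff  f
    2  abffabdfffadggecdd$dddae  e
    3  adggecdd$dddaeabffabdfff  f
    4  aeabffabdfffadggecdd$ddd  d
    5  bdfffadggecdd$dddaeabffa  a
    6  bffabdfffadggecdd$dddaea  a
    7  cdd$dddaeabffabdfffadgge  e
    8  d$dddaeabffabdfffadggecd  d
    9  daeabffabdfffadggecdd$dd  d
   10  dd$dddaeabffabdfffadggec  c
   11  ddaeabffabdfffadggecdd$d  d
   12  dddaeabffabdfffadggecdd$  $
   13  dfffadggecdd$dddaeabffab  b
   14  dggecdd$dddaeabffabdfffa  a
   15  eabffabdfffadggecdd$ddda  a
   16  ecdd$dddaeabffabdfffadgg  g
   17  fabdfffadggecdd$dddaeabf  f
   18  fadggecdd$dddaeabffabdff  f
   19  ffabdfffadggecdd$dddaeab  b
   20  ffadggecdd$dddaeabffabdf  f
   21  fffadggecdd$dddaeabffabd  d
   22  gecdd$dddaeabffabdfffadg  g
   23  ggecdd$dddaeabffabdfffad  d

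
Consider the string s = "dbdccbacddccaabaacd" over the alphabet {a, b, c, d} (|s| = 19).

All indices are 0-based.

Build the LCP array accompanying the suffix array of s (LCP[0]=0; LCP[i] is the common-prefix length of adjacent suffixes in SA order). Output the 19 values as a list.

rank | idx | suffix
   0 |  12 | aabaacd
   1 |  15 | aacd
   2 |  13 | abaacd
   3 |  16 | acd
   4 |   6 | acddccaabaacd
   5 |  14 | baacd
   6 |   5 | bacddccaabaacd
   7 |   1 | bdccbacddccaabaacd
   8 |  11 | caabaacd
   9 |   4 | cbacddccaabaacd
  10 |  10 | ccaabaacd
  11 |   3 | ccbacddccaabaacd
  12 |  17 | cd
  13 |   7 | cddccaabaacd
  14 |  18 | d
  15 |   0 | dbdccbacddccaabaacd
  16 |   9 | dccaabaacd
  17 |   2 | dccbacddccaabaacd
  18 |   8 | ddccaabaacd

SA = [12, 15, 13, 16, 6, 14, 5, 1, 11, 4, 10, 3, 17, 7, 18, 0, 9, 2, 8]
rank  pair      lcp
   1  s[12:],s[15:]  2  'aa'
   2  s[15:],s[13:]  1  'a'
   3  s[13:],s[16:]  1  'a'
   4  s[16:],s[6:]  3  'acd'
   5  s[6:],s[14:]  0  ''
   6  s[14:],s[5:]  2  'ba'
   7  s[5:],s[1:]  1  'b'
   8  s[1:],s[11:]  0  ''
   9  s[11:],s[4:]  1  'c'
  10  s[4:],s[10:]  1  'c'
  11  s[10:],s[3:]  2  'cc'
  12  s[3:],s[17:]  1  'c'
  13  s[17:],s[7:]  2  'cd'
  14  s[7:],s[18:]  0  ''
  15  s[18:],s[0:]  1  'd'
  16  s[0:],s[9:]  1  'd'
  17  s[9:],s[2:]  3  'dcc'
  18  s[2:],s[8:]  1  'd'

[0, 2, 1, 1, 3, 0, 2, 1, 0, 1, 1, 2, 1, 2, 0, 1, 1, 3, 1]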